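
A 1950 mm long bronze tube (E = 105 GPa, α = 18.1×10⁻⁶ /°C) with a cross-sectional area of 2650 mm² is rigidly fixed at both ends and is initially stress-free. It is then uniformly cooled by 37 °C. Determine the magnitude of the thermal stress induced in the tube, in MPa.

With length fixed, the mechanical strain must cancel the thermal strain αΔT = 18.1×10⁻⁶ × 37 = 669.7×10⁻⁶.
The stress required to suppress this strain is σ = Eε = 105×10³ × 669.7×10⁻⁶ = 70.32 MPa, tensile since the tube is trying to contract.

σ ≈ 70.3 MPa (tensile)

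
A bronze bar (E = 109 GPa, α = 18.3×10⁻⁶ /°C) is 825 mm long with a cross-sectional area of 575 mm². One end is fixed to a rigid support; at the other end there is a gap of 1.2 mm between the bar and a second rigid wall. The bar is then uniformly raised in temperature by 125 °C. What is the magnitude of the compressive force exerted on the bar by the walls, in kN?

If the wall were absent the bar would grow by αΔT L = 18.3×10⁻⁶ × 125 × 825 = 1.887 mm.
After closing the 1.2 mm clearance, 1.887 − 1.2 = 0.6872 mm of expansion remains to be suppressed by the wall.
That suppressed elongation corresponds to σ = E·Δ/L = 109×10³ × 0.6872/825 = 90.79 MPa.
P = σA = 90.79 × 575 = 52.21 kN.

P ≈ 52.2 kN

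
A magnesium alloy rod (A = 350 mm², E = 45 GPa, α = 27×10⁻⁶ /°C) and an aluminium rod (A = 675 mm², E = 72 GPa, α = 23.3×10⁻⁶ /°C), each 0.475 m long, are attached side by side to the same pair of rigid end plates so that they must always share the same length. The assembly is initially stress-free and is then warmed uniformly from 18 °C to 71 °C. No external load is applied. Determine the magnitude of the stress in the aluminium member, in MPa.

Equilibrium of a rigid end plate with no external load gives equal and opposite internal forces ±P in the two members. Since α_{magnesium alloy} > α_{aluminium}, heating drives the magnesium alloy into compression and the aluminium into tension.
Compatibility of the two members (thermal + elastic change equal): (α₁ − α₂)ΔT = P·[1/(A₁E₁) + 1/(A₂E₂)].
|α₁ − α₂|·ΔT = 3.7×10⁻⁶ × 53 = 0.0001961.
1/(A₁E₁) + 1/(A₂E₂) = 1/(350×45×10³) + 1/(675×72×10³) = 8.407×10⁻⁸ N⁻¹.
P = 0.0001961 / 8.407×10⁻⁸ = 2333 N = 2.333 kN.
σ_{aluminium} = P/A₂ = 2333/675 = 3.456 MPa, tensile.

σ ≈ 3.46 MPa (tensile)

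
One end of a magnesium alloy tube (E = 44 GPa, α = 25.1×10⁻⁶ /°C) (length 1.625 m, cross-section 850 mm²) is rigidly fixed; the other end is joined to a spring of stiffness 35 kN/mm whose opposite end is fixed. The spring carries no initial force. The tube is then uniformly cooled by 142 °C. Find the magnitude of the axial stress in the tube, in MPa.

σ ≈ 94.6 MPa (tensile)

The unrestrained thermal change is αΔT L = 25.1×10⁻⁶ × 142 × 1625 = 5.792 mm.
With a force P in the spring, the elastic change of the tube is PL/(AE) and that of the spring is P/k; compatibility requires their sum to equal δ_free.
P [ L/(AE) + 1/k ] = δ_free → P [ 1625/(850×44×10³) + 1/(35×10³) ] = 5.792.
P = 5.792 / 7.202×10⁻⁵ = 80420 N.
σ = P/A = 80420/850 = 94.61 MPa.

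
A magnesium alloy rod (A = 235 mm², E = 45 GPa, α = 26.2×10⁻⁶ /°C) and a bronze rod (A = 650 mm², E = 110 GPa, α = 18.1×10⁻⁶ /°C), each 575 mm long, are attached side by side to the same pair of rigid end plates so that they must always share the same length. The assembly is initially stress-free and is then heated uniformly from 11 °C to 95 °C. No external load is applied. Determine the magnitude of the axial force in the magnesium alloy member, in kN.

P ≈ 6.27 kN (compressive in the magnesium alloy)

The magnesium alloy has the larger α, so on heating it would change length more than the bronze if both were free. The rigid plates force a common final length, so the magnesium alloy is put into compression and the bronze into tension, with equal and opposite forces P (no external load).
Compatibility of the two members (thermal + elastic change equal): (α₁ − α₂)ΔT = P·[1/(A₁E₁) + 1/(A₂E₂)].
|α₁ − α₂|·ΔT = 8.1×10⁻⁶ × 84 = 0.0006804.
1/(A₁E₁) + 1/(A₂E₂) = 1/(235×45×10³) + 1/(650×110×10³) = 1.085×10⁻⁷ N⁻¹.
So P = 0.0006804 / 1.085×10⁻⁷ = 6.268 kN.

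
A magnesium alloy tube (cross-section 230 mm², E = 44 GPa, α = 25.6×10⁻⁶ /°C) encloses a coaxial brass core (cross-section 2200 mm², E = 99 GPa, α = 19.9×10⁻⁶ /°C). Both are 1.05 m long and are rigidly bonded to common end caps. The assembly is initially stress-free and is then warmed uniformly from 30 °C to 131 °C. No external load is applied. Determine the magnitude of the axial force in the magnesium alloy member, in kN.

P ≈ 5.57 kN (compressive in the magnesium alloy)

The magnesium alloy has the larger α, so on heating it would change length more than the brass if both were free. The rigid plates force a common final length, so the magnesium alloy is put into compression and the brass into tension, with equal and opposite forces P (no external load).
Equating the net (thermal + elastic) strains gives |α₁ − α₂|·ΔT = P·[1/(A₁E₁) + 1/(A₂E₂)].
|α₁ − α₂|·ΔT = 5.7×10⁻⁶ × 101 = 0.0005757.
1/(A₁E₁) + 1/(A₂E₂) = 1/(230×44×10³) + 1/(2200×99×10³) = 1.034×10⁻⁷ N⁻¹.
P = 0.0005757 / 1.034×10⁻⁷ = 5567 N = 5.567 kN.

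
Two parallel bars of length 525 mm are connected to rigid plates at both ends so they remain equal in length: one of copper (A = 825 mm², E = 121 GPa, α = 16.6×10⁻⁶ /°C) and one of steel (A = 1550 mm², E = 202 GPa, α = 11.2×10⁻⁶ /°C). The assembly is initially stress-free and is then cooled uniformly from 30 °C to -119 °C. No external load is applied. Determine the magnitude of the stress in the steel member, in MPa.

σ ≈ 39.3 MPa (compressive)

Both members must finish at the same length. With the larger α, the copper tends to over-contract; the plates restrain it, putting the copper in tension and the steel in compression. With no external load the two internal forces are equal and opposite, magnitude P.
Compatibility of the two members (thermal + elastic change equal): (α₁ − α₂)ΔT = P·[1/(A₁E₁) + 1/(A₂E₂)].
|α₁ − α₂|·ΔT = 5.4×10⁻⁶ × 149 = 0.0008046.
1/(A₁E₁) + 1/(A₂E₂) = 1/(825×121×10³) + 1/(1550×202×10³) = 1.321×10⁻⁸ N⁻¹.
P = 0.0008046 / 1.321×10⁻⁸ = 60900 N = 60.9 kN.
σ_{steel} = P/A₂ = 60900/1550 = 39.29 MPa, compressive.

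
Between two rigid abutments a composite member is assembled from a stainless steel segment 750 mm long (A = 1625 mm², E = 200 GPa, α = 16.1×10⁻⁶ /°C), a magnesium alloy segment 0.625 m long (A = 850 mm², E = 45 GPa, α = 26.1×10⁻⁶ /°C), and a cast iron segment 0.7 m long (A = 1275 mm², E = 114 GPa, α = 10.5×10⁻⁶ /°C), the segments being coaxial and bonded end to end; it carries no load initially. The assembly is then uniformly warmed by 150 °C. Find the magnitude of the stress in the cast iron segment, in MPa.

Free thermal expansion of the whole bar: Σ αᵢΔT Lᵢ = 16.1×10⁻⁶×150×750 + 26.1×10⁻⁶×150×625 + 10.5×10⁻⁶×150×700 = 5.361 mm.
The walls prevent any net length change, so an axial force P (same in every segment) develops. Compatibility: P · Σ Lᵢ/(AᵢEᵢ) = δ_free.
The series flexibility is Σ Lᵢ/(AᵢEᵢ) = 750/(1625×200×10³) + 625/(850×45×10³) + 700/(1275×114×10³) = 2.346×10⁻⁵ mm/N.
P = 5.361 / 2.346×10⁻⁵ = 228500 N = 228.5 kN, compressive.
σ_{cast iron} = P / A = 228500 / 1275 = 179.2 MPa.

σ ≈ 179 MPa (compressive)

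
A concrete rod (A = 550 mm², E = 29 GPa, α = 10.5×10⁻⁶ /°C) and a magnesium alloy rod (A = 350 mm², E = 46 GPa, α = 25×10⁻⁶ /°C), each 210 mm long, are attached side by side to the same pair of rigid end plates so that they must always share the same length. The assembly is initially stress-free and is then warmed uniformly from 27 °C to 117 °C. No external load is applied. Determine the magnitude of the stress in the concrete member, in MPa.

The magnesium alloy has the larger α, so on heating it would change length more than the concrete if both were free. The rigid plates force a common final length, so the magnesium alloy is put into compression and the concrete into tension, with equal and opposite forces P (no external load).
Equating the net (thermal + elastic) strains gives |α₁ − α₂|·ΔT = P·[1/(A₁E₁) + 1/(A₂E₂)].
|α₁ − α₂|·ΔT = 14.5×10⁻⁶ × 90 = 0.001305.
1/(A₁E₁) + 1/(A₂E₂) = 1/(550×29×10³) + 1/(350×46×10³) = 1.248×10⁻⁷ N⁻¹.
P = 0.001305 / 1.248×10⁻⁷ = 10460 N = 10.46 kN.
σ_{concrete} = P/A₁ = 10460/550 = 19.01 MPa, tensile.

σ ≈ 19 MPa (tensile)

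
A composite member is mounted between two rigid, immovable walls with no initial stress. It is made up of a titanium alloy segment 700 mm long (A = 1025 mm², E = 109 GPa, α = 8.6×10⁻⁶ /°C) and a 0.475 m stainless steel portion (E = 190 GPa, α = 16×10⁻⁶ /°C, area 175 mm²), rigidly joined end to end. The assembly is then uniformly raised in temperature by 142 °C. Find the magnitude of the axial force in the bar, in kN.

P ≈ 94.1 kN (compressive)

If the supports were absent, the total length change would be Σ αᵢΔT Lᵢ = 8.6×10⁻⁶×142×700 + 16×10⁻⁶×142×475 = 1.934 mm.
The rigid supports impose zero overall length change; the single axial force P common to all segments must satisfy P Σ Lᵢ/(AᵢEᵢ) = δ_free.
The series flexibility is Σ Lᵢ/(AᵢEᵢ) = 700/(1025×109×10³) + 475/(175×190×10³) = 2.055×10⁻⁵ mm/N.
Hence P = δ_free / Σ(L/AE) = 1.934/2.055×10⁻⁵ = 94.11 kN (compressive).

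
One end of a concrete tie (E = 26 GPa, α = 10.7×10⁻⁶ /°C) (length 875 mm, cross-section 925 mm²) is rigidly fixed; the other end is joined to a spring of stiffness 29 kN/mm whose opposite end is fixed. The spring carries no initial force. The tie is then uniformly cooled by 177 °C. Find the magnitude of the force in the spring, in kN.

Free thermal contraction: δ_free = αΔT L = 10.7×10⁻⁶ × 177 × 875 = 1.657 mm.
With a force P in the spring, the elastic change of the tie is PL/(AE) and that of the spring is P/k; compatibility requires their sum to equal δ_free.
P [ L/(AE) + 1/k ] = δ_free → P [ 875/(925×26×10³) + 1/(29×10³) ] = 1.657.
P = 1.657 / 7.087×10⁻⁵ = 23380 N.

P ≈ 23.4 kN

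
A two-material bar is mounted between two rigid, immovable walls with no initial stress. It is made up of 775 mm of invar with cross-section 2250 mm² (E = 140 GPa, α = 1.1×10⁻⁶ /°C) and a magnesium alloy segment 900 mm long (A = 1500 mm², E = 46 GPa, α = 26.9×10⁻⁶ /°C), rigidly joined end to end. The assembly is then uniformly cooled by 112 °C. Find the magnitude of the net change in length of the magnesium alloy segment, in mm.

Free thermal contraction of the whole bar: Σ αᵢΔT Lᵢ = 1.1×10⁻⁶×112×775 + 26.9×10⁻⁶×112×900 = 2.807 mm.
The rigid supports impose zero overall length change; the single axial force P common to all segments must satisfy P Σ Lᵢ/(AᵢEᵢ) = δ_free.
The series flexibility is Σ Lᵢ/(AᵢEᵢ) = 775/(2250×140×10³) + 900/(1500×46×10³) = 1.55×10⁻⁵ mm/N.
P = 2.807 / 1.55×10⁻⁵ = 181100 N = 181.1 kN, tensile.
For the magnesium alloy segment, free thermal change = 26.9×10⁻⁶×112×900 = 2.712 mm and elastic change from P = 181100×900/(1500×46×10³) = 2.362 mm; these oppose, so the net change is 0.35 mm (segment shortens).

|ΔL| ≈ 0.35 mm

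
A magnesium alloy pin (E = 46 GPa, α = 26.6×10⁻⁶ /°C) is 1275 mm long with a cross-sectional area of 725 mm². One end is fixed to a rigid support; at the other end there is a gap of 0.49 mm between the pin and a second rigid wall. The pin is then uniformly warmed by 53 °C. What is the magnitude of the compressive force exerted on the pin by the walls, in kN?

Free thermal elongation = αΔT L = 26.6×10⁻⁶ × 53 × 1275 = 1.797 mm.
After closing the 0.49 mm clearance, 1.797 − 0.49 = 1.307 mm of expansion remains to be suppressed by the wall.
Compatibility: PL/(AE) = 1.307 mm, so σ = P/A = E × (1.307/1275) = 47.17 MPa.
P = σA = 47.17 × 725 = 34.2 kN.

P ≈ 34.2 kN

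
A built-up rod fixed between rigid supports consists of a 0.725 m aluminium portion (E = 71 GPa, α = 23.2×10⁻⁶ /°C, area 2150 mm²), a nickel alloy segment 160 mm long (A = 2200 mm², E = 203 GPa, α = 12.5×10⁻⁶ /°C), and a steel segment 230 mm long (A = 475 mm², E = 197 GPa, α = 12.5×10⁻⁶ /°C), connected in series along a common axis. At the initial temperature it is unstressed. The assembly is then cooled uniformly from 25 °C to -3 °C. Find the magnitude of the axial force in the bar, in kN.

P ≈ 80.3 kN (tensile)

If the supports were absent, the total length change would be Σ αᵢΔT Lᵢ = 23.2×10⁻⁶×28×725 + 12.5×10⁻⁶×28×160 + 12.5×10⁻⁶×28×230 = 0.6075 mm.
The walls prevent any net length change, so an axial force P (same in every segment) develops. Compatibility: P · Σ Lᵢ/(AᵢEᵢ) = δ_free.
The series flexibility is Σ Lᵢ/(AᵢEᵢ) = 725/(2150×71×10³) + 160/(2200×203×10³) + 230/(475×197×10³) = 7.566×10⁻⁶ mm/N.
P = 0.6075 / 7.566×10⁻⁶ = 80290 N = 80.29 kN, tensile.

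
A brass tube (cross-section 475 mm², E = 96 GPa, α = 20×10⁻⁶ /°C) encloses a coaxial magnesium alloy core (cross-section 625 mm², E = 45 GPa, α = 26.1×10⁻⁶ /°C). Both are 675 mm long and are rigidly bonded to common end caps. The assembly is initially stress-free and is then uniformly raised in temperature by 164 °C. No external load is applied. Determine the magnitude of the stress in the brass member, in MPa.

σ ≈ 36.6 MPa (tensile)

Both members must finish at the same length. With the larger α, the magnesium alloy tends to over-expand; the plates restrain it, putting the magnesium alloy in compression and the brass in tension. With no external load the two internal forces are equal and opposite, magnitude P.
Compatibility of the two members (thermal + elastic change equal): (α₁ − α₂)ΔT = P·[1/(A₁E₁) + 1/(A₂E₂)].
|α₁ − α₂|·ΔT = 6.1×10⁻⁶ × 164 = 0.001.
1/(A₁E₁) + 1/(A₂E₂) = 1/(475×96×10³) + 1/(625×45×10³) = 5.749×10⁻⁸ N⁻¹.
So P = 0.001 / 5.749×10⁻⁸ = 17.4 kN.
σ_{brass} = P/A₁ = 17400/475 = 36.64 MPa, tensile.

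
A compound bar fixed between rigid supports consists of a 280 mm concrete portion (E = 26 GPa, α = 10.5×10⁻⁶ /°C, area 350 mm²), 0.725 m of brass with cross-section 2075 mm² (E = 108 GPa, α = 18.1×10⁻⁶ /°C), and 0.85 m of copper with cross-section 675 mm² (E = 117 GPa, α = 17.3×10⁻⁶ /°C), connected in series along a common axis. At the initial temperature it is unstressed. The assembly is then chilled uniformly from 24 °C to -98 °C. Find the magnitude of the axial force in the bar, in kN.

P ≈ 83.8 kN (tensile)

If the supports were absent, the total length change would be Σ αᵢΔT Lᵢ = 10.5×10⁻⁶×122×280 + 18.1×10⁻⁶×122×725 + 17.3×10⁻⁶×122×850 = 3.754 mm.
The walls prevent any net length change, so an axial force P (same in every segment) develops. Compatibility: P · Σ Lᵢ/(AᵢEᵢ) = δ_free.
Σ Lᵢ/(AᵢEᵢ) = 280/(350×26×10³) + 725/(2075×108×10³) + 850/(675×117×10³) = 4.477×10⁻⁵ mm/N.
P = 3.754 / 4.477×10⁻⁵ = 83850 N = 83.85 kN, tensile.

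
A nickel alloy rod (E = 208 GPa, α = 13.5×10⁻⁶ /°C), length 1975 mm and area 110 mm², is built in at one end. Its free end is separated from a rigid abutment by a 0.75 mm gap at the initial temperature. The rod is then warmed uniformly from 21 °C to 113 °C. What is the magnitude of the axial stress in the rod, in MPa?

σ ≈ 179 MPa (compressive)

Unrestrained expansion: δ_free = αΔT L = 13.5×10⁻⁶ × 92 × 1975 = 2.453 mm.
This exceeds the 0.75 mm gap, so the wall pushes back. The portion of expansion that must be recovered elastically is δ_free − gap = 2.453 − 0.75 = 1.703 mm.
Compatibility: PL/(AE) = 1.703 mm, so σ = P/A = E × (1.703/1975) = 179.3 MPa.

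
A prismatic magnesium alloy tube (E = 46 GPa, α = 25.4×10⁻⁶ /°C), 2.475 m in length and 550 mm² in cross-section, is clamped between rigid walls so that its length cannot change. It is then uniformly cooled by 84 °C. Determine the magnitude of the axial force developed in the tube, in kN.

P ≈ 54 kN (tensile)

Full restraint means ε = 0, so the stress is σ = EαΔT = 46×10³ × 25.4×10⁻⁶ × 84 = 98.15 MPa.
Axial force P = σA = 98.15 × 550 = 53980 N = 53.98 kN, tensile.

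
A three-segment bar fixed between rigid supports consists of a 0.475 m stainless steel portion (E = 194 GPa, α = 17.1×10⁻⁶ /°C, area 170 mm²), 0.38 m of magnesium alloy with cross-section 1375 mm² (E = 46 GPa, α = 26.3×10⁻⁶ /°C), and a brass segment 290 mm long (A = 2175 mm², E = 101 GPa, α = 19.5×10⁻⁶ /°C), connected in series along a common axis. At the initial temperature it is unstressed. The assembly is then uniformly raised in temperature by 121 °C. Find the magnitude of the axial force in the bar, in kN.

With the walls removed the bar would change length by δ_free = Σ αᵢΔT Lᵢ = 17.1×10⁻⁶×121×475 + 26.3×10⁻⁶×121×380 + 19.5×10⁻⁶×121×290 = 2.876 mm.
Since the ends are fixed, an axial force P builds up, equal in every segment, with P · Σ Lᵢ/(AᵢEᵢ) = δ_free.
The series flexibility is Σ Lᵢ/(AᵢEᵢ) = 475/(170×194×10³) + 380/(1375×46×10³) + 290/(2175×101×10³) = 2.173×10⁻⁵ mm/N.
P = 2.876 / 2.173×10⁻⁵ = 132400 N = 132.4 kN, compressive.

P ≈ 132 kN (compressive)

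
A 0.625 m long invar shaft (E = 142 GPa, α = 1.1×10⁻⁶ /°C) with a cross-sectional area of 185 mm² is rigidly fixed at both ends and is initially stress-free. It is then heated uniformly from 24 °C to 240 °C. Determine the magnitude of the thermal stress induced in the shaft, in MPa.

σ ≈ 33.7 MPa (compressive)

Because both ends are immovable the net strain is zero, and the suppressed thermal strain is αΔT = 1.1×10⁻⁶ × 216 = 237.6×10⁻⁶.
The stress required to suppress this strain is σ = Eε = 142×10³ × 237.6×10⁻⁶ = 33.74 MPa, compressive since the shaft is trying to expand.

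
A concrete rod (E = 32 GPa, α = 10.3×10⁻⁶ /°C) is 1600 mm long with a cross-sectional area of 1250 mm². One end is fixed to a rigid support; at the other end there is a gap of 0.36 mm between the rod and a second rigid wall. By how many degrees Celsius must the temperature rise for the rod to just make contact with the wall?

ΔT ≈ 21.8 °C

The gap closes when αΔT L = 0.36 mm, since the rod is still unstressed at that instant.
ΔT = 0.36 / (10.3×10⁻⁶ × 1600) = 21.84 °C.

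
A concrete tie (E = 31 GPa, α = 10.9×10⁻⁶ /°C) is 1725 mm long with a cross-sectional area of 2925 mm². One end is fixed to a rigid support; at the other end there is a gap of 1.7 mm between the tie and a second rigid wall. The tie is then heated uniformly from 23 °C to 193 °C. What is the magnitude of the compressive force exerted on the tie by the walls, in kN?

P ≈ 78.7 kN

If the wall were absent the tie would grow by αΔT L = 10.9×10⁻⁶ × 170 × 1725 = 3.196 mm.
The gap closes (δ_free > 1.7 mm) and the wall then resists a further 3.196 − 1.7 = 1.496 mm of expansion.
Compatibility: PL/(AE) = 1.496 mm, so σ = P/A = E × (1.496/1725) = 26.89 MPa.
P = σA = 26.89 × 2925 = 78.66 kN.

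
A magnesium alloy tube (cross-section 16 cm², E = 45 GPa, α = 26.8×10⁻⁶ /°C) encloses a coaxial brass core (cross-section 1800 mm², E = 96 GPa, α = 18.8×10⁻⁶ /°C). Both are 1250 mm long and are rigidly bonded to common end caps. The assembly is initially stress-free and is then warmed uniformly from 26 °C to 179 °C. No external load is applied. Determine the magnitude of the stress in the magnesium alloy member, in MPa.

σ ≈ 38.9 MPa (compressive)

Equilibrium of a rigid end plate with no external load gives equal and opposite internal forces ±P in the two members. Since α_{magnesium alloy} > α_{brass}, heating drives the magnesium alloy into compression and the brass into tension.
Setting the final lengths equal and cancelling L: (α₁ − α₂)ΔT = P/(A₁E₁) + P/(A₂E₂).
|α₁ − α₂|·ΔT = 8×10⁻⁶ × 153 = 0.001224.
1/(A₁E₁) + 1/(A₂E₂) = 1/(1600×45×10³) + 1/(1800×96×10³) = 1.968×10⁻⁸ N⁻¹.
So P = 0.001224 / 1.968×10⁻⁸ = 62.21 kN.
σ_{magnesium alloy} = P/A₁ = 62210/1600 = 38.88 MPa, compressive.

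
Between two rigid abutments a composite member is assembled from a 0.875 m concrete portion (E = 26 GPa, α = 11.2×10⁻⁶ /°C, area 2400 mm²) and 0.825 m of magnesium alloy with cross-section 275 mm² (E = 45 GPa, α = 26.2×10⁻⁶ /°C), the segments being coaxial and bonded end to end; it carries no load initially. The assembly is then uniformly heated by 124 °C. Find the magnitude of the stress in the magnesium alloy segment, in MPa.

σ ≈ 176 MPa (compressive)

If the supports were absent, the total length change would be Σ αᵢΔT Lᵢ = 11.2×10⁻⁶×124×875 + 26.2×10⁻⁶×124×825 = 3.895 mm.
The rigid supports impose zero overall length change; the single axial force P common to all segments must satisfy P Σ Lᵢ/(AᵢEᵢ) = δ_free.
Σ Lᵢ/(AᵢEᵢ) = 875/(2400×26×10³) + 825/(275×45×10³) = 8.069×10⁻⁵ mm/N.
Hence P = δ_free / Σ(L/AE) = 3.895/8.069×10⁻⁵ = 48.28 kN (compressive).
σ_{magnesium alloy} = P / A = 48280 / 275 = 175.6 MPa.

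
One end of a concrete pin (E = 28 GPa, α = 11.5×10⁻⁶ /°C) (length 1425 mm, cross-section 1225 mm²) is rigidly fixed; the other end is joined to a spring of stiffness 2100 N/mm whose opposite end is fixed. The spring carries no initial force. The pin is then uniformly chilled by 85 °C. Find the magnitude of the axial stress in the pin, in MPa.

σ ≈ 2.2 MPa (tensile)

Free thermal contraction: δ_free = αΔT L = 11.5×10⁻⁶ × 85 × 1425 = 1.393 mm.
Let P be the tensile force in the spring. The pin extends elastically by PL/(AE) and the spring stretches by P/k; together these equal δ_free.
P [ L/(AE) + 1/k ] = δ_free → P [ 1425/(1225×28×10³) + 1/(2100) ] = 1.393.
P = 1.393 / 0.0005177 = 2690 N.
σ = P/A = 2690/1225 = 2.196 MPa.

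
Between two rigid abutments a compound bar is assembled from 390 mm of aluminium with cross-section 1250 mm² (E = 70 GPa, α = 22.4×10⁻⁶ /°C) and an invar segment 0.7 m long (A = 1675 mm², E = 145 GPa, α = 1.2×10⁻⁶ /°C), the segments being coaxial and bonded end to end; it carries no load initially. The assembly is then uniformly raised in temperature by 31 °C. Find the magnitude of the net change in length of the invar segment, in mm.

If the supports were absent, the total length change would be Σ αᵢΔT Lᵢ = 22.4×10⁻⁶×31×390 + 1.2×10⁻⁶×31×700 = 0.2969 mm.
Since the ends are fixed, an axial force P builds up, equal in every segment, with P · Σ Lᵢ/(AᵢEᵢ) = δ_free.
The series flexibility is Σ Lᵢ/(AᵢEᵢ) = 390/(1250×70×10³) + 700/(1675×145×10³) = 7.339×10⁻⁶ mm/N.
Hence P = δ_free / Σ(L/AE) = 0.2969/7.339×10⁻⁶ = 40.45 kN (compressive).
For the invar segment, free thermal change = 1.2×10⁻⁶×31×700 = 0.02604 mm and elastic change from P = 40450×700/(1675×145×10³) = 0.1166 mm; these oppose, so the net change is 0.0905 mm (segment shortens).

|ΔL| ≈ 0.0905 mm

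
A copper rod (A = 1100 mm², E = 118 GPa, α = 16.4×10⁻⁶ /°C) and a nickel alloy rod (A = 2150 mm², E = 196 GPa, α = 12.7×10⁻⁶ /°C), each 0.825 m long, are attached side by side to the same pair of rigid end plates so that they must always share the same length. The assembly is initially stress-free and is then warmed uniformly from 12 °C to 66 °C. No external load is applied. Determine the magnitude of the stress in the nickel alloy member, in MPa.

Equilibrium of a rigid end plate with no external load gives equal and opposite internal forces ±P in the two members. Since α_{copper} > α_{nickel alloy}, heating drives the copper into compression and the nickel alloy into tension.
Compatibility of the two members (thermal + elastic change equal): (α₁ − α₂)ΔT = P·[1/(A₁E₁) + 1/(A₂E₂)].
|α₁ − α₂|·ΔT = 3.7×10⁻⁶ × 54 = 0.0001998.
1/(A₁E₁) + 1/(A₂E₂) = 1/(1100×118×10³) + 1/(2150×196×10³) = 1.008×10⁻⁸ N⁻¹.
P = 0.0001998 / 1.008×10⁻⁸ = 19830 N = 19.83 kN.
σ_{nickel alloy} = P/A₂ = 19830/2150 = 9.222 MPa, tensile.

σ ≈ 9.22 MPa (tensile)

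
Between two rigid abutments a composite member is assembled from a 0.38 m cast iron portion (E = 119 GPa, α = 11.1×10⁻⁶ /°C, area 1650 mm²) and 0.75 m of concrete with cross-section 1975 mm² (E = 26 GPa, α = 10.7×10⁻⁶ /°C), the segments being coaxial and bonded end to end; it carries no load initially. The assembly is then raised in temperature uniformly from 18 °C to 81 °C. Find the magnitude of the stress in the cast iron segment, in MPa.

If the supports were absent, the total length change would be Σ αᵢΔT Lᵢ = 11.1×10⁻⁶×63×380 + 10.7×10⁻⁶×63×750 = 0.7713 mm.
Since the ends are fixed, an axial force P builds up, equal in every segment, with P · Σ Lᵢ/(AᵢEᵢ) = δ_free.
The series flexibility is Σ Lᵢ/(AᵢEᵢ) = 380/(1650×119×10³) + 750/(1975×26×10³) = 1.654×10⁻⁵ mm/N.
So P = 0.7713 / 1.654×10⁻⁵ = 46.63 kN, compressive.
σ_{cast iron} = P / A = 46630 / 1650 = 28.26 MPa.

σ ≈ 28.3 MPa (compressive)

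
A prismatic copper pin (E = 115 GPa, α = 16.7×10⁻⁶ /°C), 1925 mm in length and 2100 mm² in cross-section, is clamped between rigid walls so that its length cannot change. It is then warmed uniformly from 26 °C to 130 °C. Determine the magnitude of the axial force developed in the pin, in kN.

The ends cannot move, so σ = EαΔT = 115×10³ × 16.7×10⁻⁶ × 104 = 199.7 MPa.
P = AEαΔT = 2100 × 115×10³ × 16.7×10⁻⁶ × 104 = 419.4 kN (compressive).

P ≈ 419 kN (compressive)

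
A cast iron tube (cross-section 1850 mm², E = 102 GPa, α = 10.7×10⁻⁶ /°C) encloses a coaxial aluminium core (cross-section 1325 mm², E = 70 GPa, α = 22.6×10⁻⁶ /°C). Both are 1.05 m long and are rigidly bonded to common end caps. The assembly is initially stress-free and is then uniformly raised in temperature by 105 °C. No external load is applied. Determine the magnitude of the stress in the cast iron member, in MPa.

σ ≈ 42 MPa (tensile)

Equilibrium of a rigid end plate with no external load gives equal and opposite internal forces ±P in the two members. Since α_{aluminium} > α_{cast iron}, heating drives the aluminium into compression and the cast iron into tension.
Compatibility of the two members (thermal + elastic change equal): (α₁ − α₂)ΔT = P·[1/(A₁E₁) + 1/(A₂E₂)].
|α₁ − α₂|·ΔT = 11.9×10⁻⁶ × 105 = 0.00125.
1/(A₁E₁) + 1/(A₂E₂) = 1/(1850×102×10³) + 1/(1325×70×10³) = 1.608×10⁻⁸ N⁻¹.
P = 0.00125 / 1.608×10⁻⁸ = 77700 N = 77.7 kN.
σ_{cast iron} = P/A₁ = 77700/1850 = 42 MPa, tensile.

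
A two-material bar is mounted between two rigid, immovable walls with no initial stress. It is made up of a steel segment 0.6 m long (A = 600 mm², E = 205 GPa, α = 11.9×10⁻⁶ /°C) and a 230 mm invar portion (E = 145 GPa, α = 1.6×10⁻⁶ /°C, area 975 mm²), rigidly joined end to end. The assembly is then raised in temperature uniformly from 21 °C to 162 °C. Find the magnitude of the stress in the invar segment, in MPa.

σ ≈ 167 MPa (compressive)

With the walls removed the bar would change length by δ_free = Σ αᵢΔT Lᵢ = 11.9×10⁻⁶×141×600 + 1.6×10⁻⁶×141×230 = 1.059 mm.
Since the ends are fixed, an axial force P builds up, equal in every segment, with P · Σ Lᵢ/(AᵢEᵢ) = δ_free.
The series flexibility is Σ Lᵢ/(AᵢEᵢ) = 600/(600×205×10³) + 230/(975×145×10³) = 6.505×10⁻⁶ mm/N.
Hence P = δ_free / Σ(L/AE) = 1.059/6.505×10⁻⁶ = 162.7 kN (compressive).
σ_{invar} = P / A = 162700 / 975 = 166.9 MPa.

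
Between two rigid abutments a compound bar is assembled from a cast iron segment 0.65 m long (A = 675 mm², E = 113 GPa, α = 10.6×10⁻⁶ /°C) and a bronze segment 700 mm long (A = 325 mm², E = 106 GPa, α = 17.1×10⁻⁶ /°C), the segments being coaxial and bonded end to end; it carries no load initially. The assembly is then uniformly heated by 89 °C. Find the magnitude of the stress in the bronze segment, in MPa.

σ ≈ 179 MPa (compressive)

Free thermal expansion of the whole bar: Σ αᵢΔT Lᵢ = 10.6×10⁻⁶×89×650 + 17.1×10⁻⁶×89×700 = 1.679 mm.
Since the ends are fixed, an axial force P builds up, equal in every segment, with P · Σ Lᵢ/(AᵢEᵢ) = δ_free.
Σ Lᵢ/(AᵢEᵢ) = 650/(675×113×10³) + 700/(325×106×10³) = 2.884×10⁻⁵ mm/N.
Hence P = δ_free / Σ(L/AE) = 1.679/2.884×10⁻⁵ = 58.2 kN (compressive).
σ_{bronze} = P / A = 58200 / 325 = 179.1 MPa.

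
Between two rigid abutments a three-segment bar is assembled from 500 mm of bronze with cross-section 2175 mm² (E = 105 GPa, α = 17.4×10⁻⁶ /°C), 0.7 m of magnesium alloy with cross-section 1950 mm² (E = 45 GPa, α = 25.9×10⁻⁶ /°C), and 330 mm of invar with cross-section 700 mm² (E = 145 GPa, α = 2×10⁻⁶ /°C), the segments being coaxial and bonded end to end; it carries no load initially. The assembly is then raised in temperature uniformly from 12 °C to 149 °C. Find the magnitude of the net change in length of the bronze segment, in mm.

|ΔL| ≈ 0.577 mm

With the walls removed the bar would change length by δ_free = Σ αᵢΔT Lᵢ = 17.4×10⁻⁶×137×500 + 25.9×10⁻⁶×137×700 + 2×10⁻⁶×137×330 = 3.766 mm.
The rigid supports impose zero overall length change; the single axial force P common to all segments must satisfy P Σ Lᵢ/(AᵢEᵢ) = δ_free.
Σ Lᵢ/(AᵢEᵢ) = 500/(2175×105×10³) + 700/(1950×45×10³) + 330/(700×145×10³) = 1.342×10⁻⁵ mm/N.
Hence P = δ_free / Σ(L/AE) = 3.766/1.342×10⁻⁵ = 280.7 kN (compressive).
For the bronze segment, free thermal change = 17.4×10⁻⁶×137×500 = 1.192 mm and elastic change from P = 280700×500/(2175×105×10³) = 0.6145 mm; these oppose, so the net change is 0.577 mm (segment lengthens).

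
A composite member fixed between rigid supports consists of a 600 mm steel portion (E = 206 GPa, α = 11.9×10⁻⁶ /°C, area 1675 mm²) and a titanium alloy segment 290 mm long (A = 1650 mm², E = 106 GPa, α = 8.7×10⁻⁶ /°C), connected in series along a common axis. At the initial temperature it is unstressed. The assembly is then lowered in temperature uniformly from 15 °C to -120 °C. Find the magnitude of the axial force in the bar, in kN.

P ≈ 384 kN (tensile)

Free thermal contraction of the whole bar: Σ αᵢΔT Lᵢ = 11.9×10⁻⁶×135×600 + 8.7×10⁻⁶×135×290 = 1.305 mm.
The rigid supports impose zero overall length change; the single axial force P common to all segments must satisfy P Σ Lᵢ/(AᵢEᵢ) = δ_free.
Σ Lᵢ/(AᵢEᵢ) = 600/(1675×206×10³) + 290/(1650×106×10³) = 3.397×10⁻⁶ mm/N.
Hence P = δ_free / Σ(L/AE) = 1.305/3.397×10⁻⁶ = 384 kN (tensile).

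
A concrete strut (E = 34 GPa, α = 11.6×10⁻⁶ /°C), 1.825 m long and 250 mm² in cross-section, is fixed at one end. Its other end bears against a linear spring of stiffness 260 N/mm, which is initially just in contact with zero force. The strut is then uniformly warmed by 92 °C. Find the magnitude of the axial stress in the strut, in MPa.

If the spring were absent the strut would lengthen by αΔT L = 11.6×10⁻⁶ × 92 × 1825 = 1.948 mm.
With a force P in the spring, the elastic change of the strut is PL/(AE) and that of the spring is P/k; compatibility requires their sum to equal δ_free.
So P = δ_free / [L/(AE) + 1/k] = 1.948 / [ 1825/(250×34×10³) + 1/(260) ].
P = 1.948 / 0.004061 = 479.6 N.
σ = P/A = 479.6/250 = 1.918 MPa.

σ ≈ 1.92 MPa (compressive)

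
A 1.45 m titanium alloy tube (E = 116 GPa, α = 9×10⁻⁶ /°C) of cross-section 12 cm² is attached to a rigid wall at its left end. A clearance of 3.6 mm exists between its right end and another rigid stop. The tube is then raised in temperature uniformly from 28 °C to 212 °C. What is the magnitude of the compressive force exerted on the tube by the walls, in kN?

Unrestrained expansion: δ_free = αΔT L = 9×10⁻⁶ × 184 × 1450 = 2.401 mm.
This is smaller than the 3.6 mm clearance, so the tube expands freely without reaching the stop — the stress is zero.

P ≈ 0 kN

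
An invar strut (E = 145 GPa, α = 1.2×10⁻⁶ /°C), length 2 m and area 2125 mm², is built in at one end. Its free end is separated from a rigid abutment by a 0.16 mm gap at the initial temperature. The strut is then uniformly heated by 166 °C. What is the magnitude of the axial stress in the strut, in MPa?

If the wall were absent the strut would grow by αΔT L = 1.2×10⁻⁶ × 166 × 2000 = 0.3984 mm.
The gap closes (δ_free > 0.16 mm) and the wall then resists a further 0.3984 − 0.16 = 0.2384 mm of expansion.
That suppressed elongation corresponds to σ = E·Δ/L = 145×10³ × 0.2384/2000 = 17.28 MPa.

σ ≈ 17.3 MPa (compressive)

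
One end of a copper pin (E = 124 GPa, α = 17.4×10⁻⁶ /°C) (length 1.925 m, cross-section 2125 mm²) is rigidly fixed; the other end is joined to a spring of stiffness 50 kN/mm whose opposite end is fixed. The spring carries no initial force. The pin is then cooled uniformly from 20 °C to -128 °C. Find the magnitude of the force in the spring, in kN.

If the spring were absent the pin would shorten by αΔT L = 17.4×10⁻⁶ × 148 × 1925 = 4.957 mm.
With a force P in the spring, the elastic change of the pin is PL/(AE) and that of the spring is P/k; compatibility requires their sum to equal δ_free.
P [ L/(AE) + 1/k ] = δ_free → P [ 1925/(2125×124×10³) + 1/(50×10³) ] = 4.957.
P = 4.957 / 2.731×10⁻⁵ = 181500 N.

P ≈ 182 kN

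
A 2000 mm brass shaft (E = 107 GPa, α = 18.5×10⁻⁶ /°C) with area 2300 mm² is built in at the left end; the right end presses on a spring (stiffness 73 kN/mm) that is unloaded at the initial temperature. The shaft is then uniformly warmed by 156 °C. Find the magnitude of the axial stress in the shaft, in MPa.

The unrestrained thermal change is αΔT L = 18.5×10⁻⁶ × 156 × 2000 = 5.772 mm.
Let P be the compressive force at the spring. The shaft shortens elastically by PL/(AE) and the spring compresses by P/k; together these equal δ_free.
P [ L/(AE) + 1/k ] = δ_free → P [ 2000/(2300×107×10³) + 1/(73×10³) ] = 5.772.
P = 5.772 / 2.183×10⁻⁵ = 264500 N.
σ = P/A = 264500/2300 = 115 MPa.

σ ≈ 115 MPa (compressive)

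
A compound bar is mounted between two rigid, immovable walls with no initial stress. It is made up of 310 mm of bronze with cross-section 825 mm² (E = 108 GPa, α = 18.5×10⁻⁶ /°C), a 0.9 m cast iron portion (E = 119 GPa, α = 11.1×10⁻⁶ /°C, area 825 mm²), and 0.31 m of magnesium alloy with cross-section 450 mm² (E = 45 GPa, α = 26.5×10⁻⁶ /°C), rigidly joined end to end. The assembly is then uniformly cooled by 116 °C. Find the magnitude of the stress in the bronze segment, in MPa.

If the supports were absent, the total length change would be Σ αᵢΔT Lᵢ = 18.5×10⁻⁶×116×310 + 11.1×10⁻⁶×116×900 + 26.5×10⁻⁶×116×310 = 2.777 mm.
Since the ends are fixed, an axial force P builds up, equal in every segment, with P · Σ Lᵢ/(AᵢEᵢ) = δ_free.
Σ Lᵢ/(AᵢEᵢ) = 310/(825×108×10³) + 900/(825×119×10³) + 310/(450×45×10³) = 2.796×10⁻⁵ mm/N.
P = 2.777 / 2.796×10⁻⁵ = 99340 N = 99.34 kN, tensile.
σ_{bronze} = P / A = 99340 / 825 = 120.4 MPa.

σ ≈ 120 MPa (tensile)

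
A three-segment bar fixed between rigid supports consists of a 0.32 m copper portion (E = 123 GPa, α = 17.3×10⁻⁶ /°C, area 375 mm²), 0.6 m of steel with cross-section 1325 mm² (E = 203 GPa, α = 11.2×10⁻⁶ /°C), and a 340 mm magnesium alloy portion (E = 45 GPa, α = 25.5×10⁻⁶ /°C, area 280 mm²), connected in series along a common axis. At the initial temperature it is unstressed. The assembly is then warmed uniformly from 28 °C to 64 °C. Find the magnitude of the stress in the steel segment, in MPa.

If the supports were absent, the total length change would be Σ αᵢΔT Lᵢ = 17.3×10⁻⁶×36×320 + 11.2×10⁻⁶×36×600 + 25.5×10⁻⁶×36×340 = 0.7533 mm.
The walls prevent any net length change, so an axial force P (same in every segment) develops. Compatibility: P · Σ Lᵢ/(AᵢEᵢ) = δ_free.
The series flexibility is Σ Lᵢ/(AᵢEᵢ) = 320/(375×123×10³) + 600/(1325×203×10³) + 340/(280×45×10³) = 3.615×10⁻⁵ mm/N.
So P = 0.7533 / 3.615×10⁻⁵ = 20.84 kN, compressive.
σ_{steel} = P / A = 20840 / 1325 = 15.73 MPa.

σ ≈ 15.7 MPa (compressive)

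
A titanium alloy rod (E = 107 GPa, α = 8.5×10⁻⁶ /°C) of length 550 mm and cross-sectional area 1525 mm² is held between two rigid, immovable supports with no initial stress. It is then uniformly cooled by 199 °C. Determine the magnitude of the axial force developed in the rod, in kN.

P ≈ 276 kN (tensile)

With zero net strain, σ = E·αΔT = 107 GPa × 8.5×10⁻⁶ × 199 = 181 MPa.
Then P = σA = 181 × 1525 mm² = 276 kN, tensile.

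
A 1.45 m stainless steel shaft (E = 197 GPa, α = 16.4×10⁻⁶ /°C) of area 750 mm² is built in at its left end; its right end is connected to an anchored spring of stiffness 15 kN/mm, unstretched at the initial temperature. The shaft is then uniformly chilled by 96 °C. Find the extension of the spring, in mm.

δ ≈ 1.99 mm

The unrestrained thermal change is αΔT L = 16.4×10⁻⁶ × 96 × 1450 = 2.283 mm.
Let P be the tensile force in the spring. The shaft extends elastically by PL/(AE) and the spring stretches by P/k; together these equal δ_free.
P [ L/(AE) + 1/k ] = δ_free → P [ 1450/(750×197×10³) + 1/(15×10³) ] = 2.283.
P = 2.283 / 7.648×10⁻⁵ = 29850 N.
Spring extension = P/k = 29850/(15×10³) = 1.99 mm.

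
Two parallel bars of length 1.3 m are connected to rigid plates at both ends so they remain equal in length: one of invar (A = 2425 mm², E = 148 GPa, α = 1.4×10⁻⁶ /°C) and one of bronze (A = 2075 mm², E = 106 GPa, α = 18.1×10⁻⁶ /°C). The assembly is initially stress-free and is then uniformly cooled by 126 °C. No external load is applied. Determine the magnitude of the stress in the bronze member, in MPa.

Both members must finish at the same length. With the larger α, the bronze tends to over-contract; the plates restrain it, putting the bronze in tension and the invar in compression. With no external load the two internal forces are equal and opposite, magnitude P.
Compatibility of the two members (thermal + elastic change equal): (α₁ − α₂)ΔT = P·[1/(A₁E₁) + 1/(A₂E₂)].
|α₁ − α₂|·ΔT = 16.7×10⁻⁶ × 126 = 0.002104.
1/(A₁E₁) + 1/(A₂E₂) = 1/(2425×148×10³) + 1/(2075×106×10³) = 7.333×10⁻⁹ N⁻¹.
So P = 0.002104 / 7.333×10⁻⁹ = 287 kN.
σ_{bronze} = P/A₂ = 287000/2075 = 138.3 MPa, tensile.

σ ≈ 138 MPa (tensile)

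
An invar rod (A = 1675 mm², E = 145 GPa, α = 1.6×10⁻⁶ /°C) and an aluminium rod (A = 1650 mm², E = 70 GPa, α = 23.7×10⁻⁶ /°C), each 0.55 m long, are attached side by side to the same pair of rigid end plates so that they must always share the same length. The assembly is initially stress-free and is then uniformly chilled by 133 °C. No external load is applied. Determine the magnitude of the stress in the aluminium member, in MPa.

σ ≈ 139 MPa (tensile)

Both members must finish at the same length. With the larger α, the aluminium tends to over-contract; the plates restrain it, putting the aluminium in tension and the invar in compression. With no external load the two internal forces are equal and opposite, magnitude P.
Equating the net (thermal + elastic) strains gives |α₁ − α₂|·ΔT = P·[1/(A₁E₁) + 1/(A₂E₂)].
|α₁ − α₂|·ΔT = 22.1×10⁻⁶ × 133 = 0.002939.
1/(A₁E₁) + 1/(A₂E₂) = 1/(1675×145×10³) + 1/(1650×70×10³) = 1.278×10⁻⁸ N⁻¹.
So P = 0.002939 / 1.278×10⁻⁸ = 230.1 kN.
σ_{aluminium} = P/A₂ = 230100/1650 = 139.4 MPa, tensile.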